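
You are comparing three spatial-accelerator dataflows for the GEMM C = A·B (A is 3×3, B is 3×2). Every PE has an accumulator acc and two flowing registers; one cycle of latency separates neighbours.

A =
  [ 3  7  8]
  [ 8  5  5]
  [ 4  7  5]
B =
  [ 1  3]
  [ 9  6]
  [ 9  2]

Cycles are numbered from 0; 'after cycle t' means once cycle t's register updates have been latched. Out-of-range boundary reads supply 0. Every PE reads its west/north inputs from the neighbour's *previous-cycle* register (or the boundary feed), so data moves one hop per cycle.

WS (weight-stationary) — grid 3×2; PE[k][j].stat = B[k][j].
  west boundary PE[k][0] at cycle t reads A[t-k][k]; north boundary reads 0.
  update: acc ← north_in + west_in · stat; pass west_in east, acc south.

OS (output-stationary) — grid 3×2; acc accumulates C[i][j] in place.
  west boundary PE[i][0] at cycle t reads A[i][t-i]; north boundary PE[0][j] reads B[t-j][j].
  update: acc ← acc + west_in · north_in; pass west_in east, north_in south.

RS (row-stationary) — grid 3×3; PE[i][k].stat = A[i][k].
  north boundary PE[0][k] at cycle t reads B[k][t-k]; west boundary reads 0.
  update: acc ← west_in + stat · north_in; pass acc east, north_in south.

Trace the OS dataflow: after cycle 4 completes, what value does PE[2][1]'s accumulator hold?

OS on a 3×2 grid — tracing PE[2][1] and its feeders:
  cycle 0: PE[1][1] → acc 0, east 0, south 0
  cycle 0: PE[2][0] → acc 0, east 0, south 0
  cycle 0: PE[2][1] → acc 0, east 0, south 0
  cycle 1: PE[1][1] → acc 0, east 0, south 0
  cycle 1: PE[2][0] → acc 0, east 0, south 0
  cycle 1: PE[2][1] → acc 0, east 0, south 0
  cycle 2: PE[1][1] → acc 24, east 8, south 3
  cycle 2: PE[2][0] → acc 4, east 4, south 1
  cycle 2: PE[2][1] → acc 0, east 0, south 0
  cycle 3: PE[1][1] → acc 54, east 5, south 6
  cycle 3: PE[2][0] → acc 67, east 7, south 9
  cycle 3: PE[2][1] → acc 12, east 4, south 3
  cycle 4: PE[1][1] → acc 64, east 5, south 2
  cycle 4: PE[2][0] → acc 112, east 5, south 9
  cycle 4: PE[2][1] → acc 54, east 7, south 6

PE[2][1].acc = 54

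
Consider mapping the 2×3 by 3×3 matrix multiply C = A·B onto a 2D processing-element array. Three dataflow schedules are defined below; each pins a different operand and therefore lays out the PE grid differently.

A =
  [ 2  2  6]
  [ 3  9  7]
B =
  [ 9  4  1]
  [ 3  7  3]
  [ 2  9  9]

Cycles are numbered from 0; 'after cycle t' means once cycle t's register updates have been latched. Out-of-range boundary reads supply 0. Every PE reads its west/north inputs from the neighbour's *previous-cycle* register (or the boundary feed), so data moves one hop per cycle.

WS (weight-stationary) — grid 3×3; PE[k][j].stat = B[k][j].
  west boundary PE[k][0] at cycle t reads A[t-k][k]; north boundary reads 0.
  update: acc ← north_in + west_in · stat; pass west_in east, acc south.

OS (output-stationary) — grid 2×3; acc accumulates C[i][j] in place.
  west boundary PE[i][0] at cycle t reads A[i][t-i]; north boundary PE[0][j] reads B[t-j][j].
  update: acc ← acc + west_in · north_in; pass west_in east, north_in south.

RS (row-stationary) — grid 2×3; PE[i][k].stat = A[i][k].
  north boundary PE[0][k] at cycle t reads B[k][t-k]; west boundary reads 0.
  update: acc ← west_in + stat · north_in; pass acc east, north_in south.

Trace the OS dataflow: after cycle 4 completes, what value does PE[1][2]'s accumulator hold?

OS (2×3). Following PE[1][2] plus its west/north inputs:
  cycle 0: PE[0][2] → acc 0, east 0, south 0
  cycle 0: PE[1][1] → acc 0, east 0, south 0
  cycle 0: PE[1][2] → acc 0, east 0, south 0
  cycle 1: PE[0][2] → acc 0, east 0, south 0
  cycle 1: PE[1][1] → acc 0, east 0, south 0
  cycle 1: PE[1][2] → acc 0, east 0, south 0
  cycle 2: PE[0][2] → acc 2, east 2, south 1
  cycle 2: PE[1][1] → acc 12, east 3, south 4
  cycle 2: PE[1][2] → acc 0, east 0, south 0
  cycle 3: PE[0][2] → acc 8, east 2, south 3
  cycle 3: PE[1][1] → acc 75, east 9, south 7
  cycle 3: PE[1][2] → acc 3, east 3, south 1
  cycle 4: PE[0][2] → acc 62, east 6, south 9
  cycle 4: PE[1][1] → acc 138, east 7, south 9
  cycle 4: PE[1][2] → acc 30, east 9, south 3

PE[1][2].acc = 30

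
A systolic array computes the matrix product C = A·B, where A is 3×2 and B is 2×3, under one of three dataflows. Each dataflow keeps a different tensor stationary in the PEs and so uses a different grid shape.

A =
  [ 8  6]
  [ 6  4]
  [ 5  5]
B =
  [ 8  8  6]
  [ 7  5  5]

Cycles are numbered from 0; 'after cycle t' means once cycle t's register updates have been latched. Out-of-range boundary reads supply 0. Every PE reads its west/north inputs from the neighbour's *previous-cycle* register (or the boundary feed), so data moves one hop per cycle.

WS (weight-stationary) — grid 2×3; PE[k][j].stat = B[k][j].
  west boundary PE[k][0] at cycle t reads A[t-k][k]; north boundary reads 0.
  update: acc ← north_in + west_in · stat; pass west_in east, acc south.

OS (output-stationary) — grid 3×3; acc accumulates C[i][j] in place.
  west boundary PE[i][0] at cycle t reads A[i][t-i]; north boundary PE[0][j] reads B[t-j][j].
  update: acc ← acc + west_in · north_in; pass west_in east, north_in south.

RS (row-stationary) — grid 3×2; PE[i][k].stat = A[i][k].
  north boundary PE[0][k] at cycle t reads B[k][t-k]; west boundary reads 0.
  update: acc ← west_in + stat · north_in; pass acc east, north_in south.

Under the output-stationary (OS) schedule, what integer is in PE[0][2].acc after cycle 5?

PE[0][2].acc = 78

OS (3×3). Following PE[0][2] plus its west/north inputs:
  @0  [0,1]  acc 0  |  →0  ↓0
  @0  [0,2]  acc 0  |  →0  ↓0
  @1  [0,1]  acc 64  |  →8  ↓8
  @1  [0,2]  acc 0  |  →0  ↓0
  @2  [0,1]  acc 94  |  →6  ↓5
  @2  [0,2]  acc 48  |  →8  ↓6
  @3  [0,1]  acc 94  |  →0  ↓0
  @3  [0,2]  acc 78  |  →6  ↓5
  @4  [0,1]  acc 94  |  →0  ↓0
  @4  [0,2]  acc 78  |  →0  ↓0
  @5  [0,1]  acc 94  |  →0  ↓0
  @5  [0,2]  acc 78  |  →0  ↓0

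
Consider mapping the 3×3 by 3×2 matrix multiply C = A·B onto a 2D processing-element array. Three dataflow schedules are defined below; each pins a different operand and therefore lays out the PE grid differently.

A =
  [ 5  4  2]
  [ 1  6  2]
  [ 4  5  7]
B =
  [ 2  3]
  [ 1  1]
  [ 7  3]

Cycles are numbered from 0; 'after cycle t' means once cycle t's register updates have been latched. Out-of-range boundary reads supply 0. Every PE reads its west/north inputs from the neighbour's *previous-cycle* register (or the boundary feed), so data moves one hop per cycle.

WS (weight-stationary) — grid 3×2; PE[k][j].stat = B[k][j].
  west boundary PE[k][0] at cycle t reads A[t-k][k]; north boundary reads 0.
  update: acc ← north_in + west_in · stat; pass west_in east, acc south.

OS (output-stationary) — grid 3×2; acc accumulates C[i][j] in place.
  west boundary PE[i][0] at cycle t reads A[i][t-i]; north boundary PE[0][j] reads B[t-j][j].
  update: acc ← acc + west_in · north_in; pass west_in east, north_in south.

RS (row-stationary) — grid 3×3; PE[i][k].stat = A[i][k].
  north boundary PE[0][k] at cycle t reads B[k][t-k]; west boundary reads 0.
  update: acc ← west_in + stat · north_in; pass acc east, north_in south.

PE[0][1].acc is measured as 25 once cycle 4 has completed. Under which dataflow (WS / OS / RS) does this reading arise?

dataflow = OS

— WS: 3×2; PE[0][1] trace:
  [0] (0,1) acc=0 (h:0 v:0)
  [1] (0,1) acc=15 (h:5 v:15)
  [2] (0,1) acc=3 (h:1 v:3)
  [3] (0,1) acc=12 (h:4 v:12)
  [4] (0,1) acc=0 (h:0 v:0)
— OS: 3×2; PE[0][1] trace:
  [0] (0,1) acc=0 (h:0 v:0)
  [1] (0,1) acc=15 (h:5 v:3)
  [2] (0,1) acc=19 (h:4 v:1)
  [3] (0,1) acc=25 (h:2 v:3)
  [4] (0,1) acc=25 (h:0 v:0)
— RS: 3×3; PE[0][1] trace:
  [0] (0,1) acc=0 (h:0 v:0)
  [1] (0,1) acc=14 (h:14 v:1)
  [2] (0,1) acc=19 (h:19 v:1)
  [3] (0,1) acc=0 (h:0 v:0)
  [4] (0,1) acc=0 (h:0 v:0)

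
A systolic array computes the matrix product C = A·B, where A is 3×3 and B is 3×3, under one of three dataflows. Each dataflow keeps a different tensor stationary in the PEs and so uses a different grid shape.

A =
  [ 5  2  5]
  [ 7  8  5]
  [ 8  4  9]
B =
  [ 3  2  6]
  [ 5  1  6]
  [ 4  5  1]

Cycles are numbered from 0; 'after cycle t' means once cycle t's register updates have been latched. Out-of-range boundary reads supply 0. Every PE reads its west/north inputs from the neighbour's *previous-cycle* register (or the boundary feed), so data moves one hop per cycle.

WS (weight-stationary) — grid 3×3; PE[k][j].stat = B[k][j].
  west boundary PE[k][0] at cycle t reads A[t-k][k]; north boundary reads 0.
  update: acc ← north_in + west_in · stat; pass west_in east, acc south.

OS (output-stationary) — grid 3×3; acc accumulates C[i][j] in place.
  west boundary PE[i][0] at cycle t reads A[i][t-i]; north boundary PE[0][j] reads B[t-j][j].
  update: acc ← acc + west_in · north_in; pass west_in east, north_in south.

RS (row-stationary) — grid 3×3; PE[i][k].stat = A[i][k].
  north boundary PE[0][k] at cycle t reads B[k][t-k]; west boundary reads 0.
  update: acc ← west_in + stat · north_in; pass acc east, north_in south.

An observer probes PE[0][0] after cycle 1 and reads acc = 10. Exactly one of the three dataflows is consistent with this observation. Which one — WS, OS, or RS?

WS [3×3] PE[0][0] across cycles:
  0: (0,0).acc=15  regs=<5,15>
  1: (0,0).acc=21  regs=<7,21>
OS [3×3] PE[0][0] across cycles:
  0: (0,0).acc=15  regs=<5,3>
  1: (0,0).acc=25  regs=<2,5>
RS [3×3] PE[0][0] across cycles:
  0: (0,0).acc=15  regs=<15,3>
  1: (0,0).acc=10  regs=<10,2>

dataflow = RS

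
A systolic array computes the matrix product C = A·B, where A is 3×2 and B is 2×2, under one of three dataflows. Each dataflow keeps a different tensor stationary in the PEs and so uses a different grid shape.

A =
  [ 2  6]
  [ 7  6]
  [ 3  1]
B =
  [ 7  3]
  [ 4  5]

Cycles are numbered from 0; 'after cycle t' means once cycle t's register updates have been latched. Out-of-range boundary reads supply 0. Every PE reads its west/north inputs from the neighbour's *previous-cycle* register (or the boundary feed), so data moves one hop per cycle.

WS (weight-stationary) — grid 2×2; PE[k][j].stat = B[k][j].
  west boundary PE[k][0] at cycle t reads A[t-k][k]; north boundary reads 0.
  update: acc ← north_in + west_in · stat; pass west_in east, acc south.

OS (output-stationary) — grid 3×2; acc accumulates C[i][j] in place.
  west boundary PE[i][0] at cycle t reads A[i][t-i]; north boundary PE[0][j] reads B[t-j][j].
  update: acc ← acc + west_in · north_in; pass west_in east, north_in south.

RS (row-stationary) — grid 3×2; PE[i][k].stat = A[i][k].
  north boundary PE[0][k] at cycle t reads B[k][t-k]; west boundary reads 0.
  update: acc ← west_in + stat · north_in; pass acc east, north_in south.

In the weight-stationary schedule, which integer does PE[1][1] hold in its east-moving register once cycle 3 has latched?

WS 2×2: PE[1][1] cycle-by-cycle (with neighbour feeds):
  0: (0,1).acc=0  regs=<0,0>
  0: (1,0).acc=0  regs=<0,0>
  0: (1,1).acc=0  regs=<0,0>
  1: (0,1).acc=6  regs=<2,6>
  1: (1,0).acc=38  regs=<6,38>
  1: (1,1).acc=0  regs=<0,0>
  2: (0,1).acc=21  regs=<7,21>
  2: (1,0).acc=73  regs=<6,73>
  2: (1,1).acc=36  regs=<6,36>
  3: (0,1).acc=9  regs=<3,9>
  3: (1,0).acc=25  regs=<1,25>
  3: (1,1).acc=51  regs=<6,51>

register = 6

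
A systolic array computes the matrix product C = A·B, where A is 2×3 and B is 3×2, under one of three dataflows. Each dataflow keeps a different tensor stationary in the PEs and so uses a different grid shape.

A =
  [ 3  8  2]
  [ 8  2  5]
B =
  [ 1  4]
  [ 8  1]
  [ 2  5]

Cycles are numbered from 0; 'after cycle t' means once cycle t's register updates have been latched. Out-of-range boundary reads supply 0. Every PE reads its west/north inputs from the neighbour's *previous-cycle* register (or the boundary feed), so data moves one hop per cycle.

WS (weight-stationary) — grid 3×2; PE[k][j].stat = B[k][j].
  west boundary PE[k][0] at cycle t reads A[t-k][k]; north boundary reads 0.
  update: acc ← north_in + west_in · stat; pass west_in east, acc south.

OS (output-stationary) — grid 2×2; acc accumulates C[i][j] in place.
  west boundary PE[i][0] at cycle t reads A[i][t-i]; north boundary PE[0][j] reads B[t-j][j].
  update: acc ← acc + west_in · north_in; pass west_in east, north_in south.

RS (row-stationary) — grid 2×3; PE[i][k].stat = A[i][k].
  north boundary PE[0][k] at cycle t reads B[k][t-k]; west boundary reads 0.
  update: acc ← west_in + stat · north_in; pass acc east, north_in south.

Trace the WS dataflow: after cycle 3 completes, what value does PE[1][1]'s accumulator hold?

PE[1][1].acc = 34

WS 3×2: PE[1][1] cycle-by-cycle (with neighbour feeds):
  @0  [0,1]  acc 0  |  →0  ↓0
  @0  [1,0]  acc 0  |  →0  ↓0
  @0  [1,1]  acc 0  |  →0  ↓0
  @1  [0,1]  acc 12  |  →3  ↓12
  @1  [1,0]  acc 67  |  →8  ↓67
  @1  [1,1]  acc 0  |  →0  ↓0
  @2  [0,1]  acc 32  |  →8  ↓32
  @2  [1,0]  acc 24  |  →2  ↓24
  @2  [1,1]  acc 20  |  →8  ↓20
  @3  [0,1]  acc 0  |  →0  ↓0
  @3  [1,0]  acc 0  |  →0  ↓0
  @3  [1,1]  acc 34  |  →2  ↓34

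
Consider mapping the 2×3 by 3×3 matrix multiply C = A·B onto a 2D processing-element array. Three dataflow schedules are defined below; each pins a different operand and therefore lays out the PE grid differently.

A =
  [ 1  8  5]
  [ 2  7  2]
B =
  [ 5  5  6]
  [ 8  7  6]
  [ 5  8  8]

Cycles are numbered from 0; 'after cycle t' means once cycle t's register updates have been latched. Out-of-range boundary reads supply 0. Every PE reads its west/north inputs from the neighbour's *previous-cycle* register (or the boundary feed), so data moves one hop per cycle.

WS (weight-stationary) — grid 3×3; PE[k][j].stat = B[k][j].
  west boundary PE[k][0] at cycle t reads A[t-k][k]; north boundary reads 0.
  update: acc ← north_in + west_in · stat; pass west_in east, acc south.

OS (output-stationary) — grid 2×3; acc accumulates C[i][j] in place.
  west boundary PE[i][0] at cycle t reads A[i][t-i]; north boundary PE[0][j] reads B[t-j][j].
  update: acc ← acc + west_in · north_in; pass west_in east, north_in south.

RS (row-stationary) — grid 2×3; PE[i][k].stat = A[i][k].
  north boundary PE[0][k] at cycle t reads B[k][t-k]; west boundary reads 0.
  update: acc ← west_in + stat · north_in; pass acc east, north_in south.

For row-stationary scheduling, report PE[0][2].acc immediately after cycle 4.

PE[0][2].acc = 94

RS 2×3: PE[0][2] cycle-by-cycle (with neighbour feeds):
  @0  [0,1]  acc 0  |  →0  ↓0
  @0  [0,2]  acc 0  |  →0  ↓0
  @1  [0,1]  acc 69  |  →69  ↓8
  @1  [0,2]  acc 0  |  →0  ↓0
  @2  [0,1]  acc 61  |  →61  ↓7
  @2  [0,2]  acc 94  |  →94  ↓5
  @3  [0,1]  acc 54  |  →54  ↓6
  @3  [0,2]  acc 101  |  →101  ↓8
  @4  [0,1]  acc 0  |  →0  ↓0
  @4  [0,2]  acc 94  |  →94  ↓8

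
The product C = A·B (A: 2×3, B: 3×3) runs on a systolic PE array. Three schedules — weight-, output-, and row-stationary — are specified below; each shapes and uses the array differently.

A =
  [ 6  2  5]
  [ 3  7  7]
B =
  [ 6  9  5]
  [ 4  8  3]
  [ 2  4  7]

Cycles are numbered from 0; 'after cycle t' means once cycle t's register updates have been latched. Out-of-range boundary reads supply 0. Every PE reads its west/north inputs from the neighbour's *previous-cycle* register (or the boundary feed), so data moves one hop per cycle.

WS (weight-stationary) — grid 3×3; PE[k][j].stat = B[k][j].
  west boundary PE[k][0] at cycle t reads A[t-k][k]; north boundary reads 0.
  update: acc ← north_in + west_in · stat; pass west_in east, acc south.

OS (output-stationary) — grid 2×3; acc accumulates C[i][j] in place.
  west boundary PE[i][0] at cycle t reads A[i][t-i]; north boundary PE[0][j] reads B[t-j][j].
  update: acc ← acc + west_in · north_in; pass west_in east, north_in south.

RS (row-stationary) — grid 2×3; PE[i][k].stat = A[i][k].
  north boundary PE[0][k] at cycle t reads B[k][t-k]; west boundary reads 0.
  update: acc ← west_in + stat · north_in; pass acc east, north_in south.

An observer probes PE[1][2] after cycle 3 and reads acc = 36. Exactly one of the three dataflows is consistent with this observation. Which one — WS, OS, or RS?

dataflow = WS

WS [3×3] PE[1][2] across cycles:
  @0  [1,2]  acc 0  |  →0  ↓0
  @1  [1,2]  acc 0  |  →0  ↓0
  @2  [1,2]  acc 0  |  →0  ↓0
  @3  [1,2]  acc 36  |  →2  ↓36
OS [2×3] PE[1][2] across cycles:
  @0  [1,2]  acc 0  |  →0  ↓0
  @1  [1,2]  acc 0  |  →0  ↓0
  @2  [1,2]  acc 0  |  →0  ↓0
  @3  [1,2]  acc 15  |  →3  ↓5
RS [2×3] PE[1][2] across cycles:
  @0  [1,2]  acc 0  |  →0  ↓0
  @1  [1,2]  acc 0  |  →0  ↓0
  @2  [1,2]  acc 0  |  →0  ↓0
  @3  [1,2]  acc 60  |  →60  ↓2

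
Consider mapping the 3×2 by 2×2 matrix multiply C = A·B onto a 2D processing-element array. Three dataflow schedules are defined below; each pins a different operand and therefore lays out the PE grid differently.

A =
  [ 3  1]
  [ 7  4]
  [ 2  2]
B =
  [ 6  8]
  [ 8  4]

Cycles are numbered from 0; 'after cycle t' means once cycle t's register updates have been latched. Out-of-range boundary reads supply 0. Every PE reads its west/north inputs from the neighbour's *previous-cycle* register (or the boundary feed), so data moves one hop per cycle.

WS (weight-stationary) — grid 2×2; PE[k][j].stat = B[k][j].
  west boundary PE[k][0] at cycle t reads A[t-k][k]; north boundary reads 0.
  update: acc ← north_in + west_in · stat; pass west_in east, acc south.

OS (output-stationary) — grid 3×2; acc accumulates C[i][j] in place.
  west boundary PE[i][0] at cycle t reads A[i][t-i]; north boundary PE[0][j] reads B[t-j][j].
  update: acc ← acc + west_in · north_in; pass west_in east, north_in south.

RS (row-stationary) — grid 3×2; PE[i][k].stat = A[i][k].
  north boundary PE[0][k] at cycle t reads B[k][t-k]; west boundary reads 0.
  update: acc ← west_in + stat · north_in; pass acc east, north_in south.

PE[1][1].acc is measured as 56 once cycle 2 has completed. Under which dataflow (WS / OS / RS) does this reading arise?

— WS: 2×2; PE[1][1] trace:
  [0] (1,1) acc=0 (h:0 v:0)
  [1] (1,1) acc=0 (h:0 v:0)
  [2] (1,1) acc=28 (h:1 v:28)
— OS: 3×2; PE[1][1] trace:
  [0] (1,1) acc=0 (h:0 v:0)
  [1] (1,1) acc=0 (h:0 v:0)
  [2] (1,1) acc=56 (h:7 v:8)
— RS: 3×2; PE[1][1] trace:
  [0] (1,1) acc=0 (h:0 v:0)
  [1] (1,1) acc=0 (h:0 v:0)
  [2] (1,1) acc=74 (h:74 v:8)

dataflow = OS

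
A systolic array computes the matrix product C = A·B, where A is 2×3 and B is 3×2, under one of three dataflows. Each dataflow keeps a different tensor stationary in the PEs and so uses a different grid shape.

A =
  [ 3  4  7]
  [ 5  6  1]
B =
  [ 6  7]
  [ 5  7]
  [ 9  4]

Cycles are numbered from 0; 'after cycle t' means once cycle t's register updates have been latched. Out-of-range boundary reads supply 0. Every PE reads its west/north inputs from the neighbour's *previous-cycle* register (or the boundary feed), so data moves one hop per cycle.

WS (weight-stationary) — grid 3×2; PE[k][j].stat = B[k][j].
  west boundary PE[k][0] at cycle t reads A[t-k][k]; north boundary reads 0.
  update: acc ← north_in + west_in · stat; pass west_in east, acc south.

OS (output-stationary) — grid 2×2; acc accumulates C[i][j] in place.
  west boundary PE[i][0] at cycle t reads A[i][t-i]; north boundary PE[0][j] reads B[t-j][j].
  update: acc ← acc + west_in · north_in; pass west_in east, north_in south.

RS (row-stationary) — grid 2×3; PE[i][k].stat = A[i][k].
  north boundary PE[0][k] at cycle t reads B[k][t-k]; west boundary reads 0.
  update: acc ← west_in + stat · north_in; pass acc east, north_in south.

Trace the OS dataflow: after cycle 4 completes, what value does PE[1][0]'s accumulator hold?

PE[1][0].acc = 69

OS 2×2: PE[1][0] cycle-by-cycle (with neighbour feeds):
  step 0 · PE0,0: acc=18; fwd→3 fwd↓6
  step 0 · PE1,0: acc=0; fwd→0 fwd↓0
  step 1 · PE0,0: acc=38; fwd→4 fwd↓5
  step 1 · PE1,0: acc=30; fwd→5 fwd↓6
  step 2 · PE0,0: acc=101; fwd→7 fwd↓9
  step 2 · PE1,0: acc=60; fwd→6 fwd↓5
  step 3 · PE0,0: acc=101; fwd→0 fwd↓0
  step 3 · PE1,0: acc=69; fwd→1 fwd↓9
  step 4 · PE0,0: acc=101; fwd→0 fwd↓0
  step 4 · PE1,0: acc=69; fwd→0 fwd↓0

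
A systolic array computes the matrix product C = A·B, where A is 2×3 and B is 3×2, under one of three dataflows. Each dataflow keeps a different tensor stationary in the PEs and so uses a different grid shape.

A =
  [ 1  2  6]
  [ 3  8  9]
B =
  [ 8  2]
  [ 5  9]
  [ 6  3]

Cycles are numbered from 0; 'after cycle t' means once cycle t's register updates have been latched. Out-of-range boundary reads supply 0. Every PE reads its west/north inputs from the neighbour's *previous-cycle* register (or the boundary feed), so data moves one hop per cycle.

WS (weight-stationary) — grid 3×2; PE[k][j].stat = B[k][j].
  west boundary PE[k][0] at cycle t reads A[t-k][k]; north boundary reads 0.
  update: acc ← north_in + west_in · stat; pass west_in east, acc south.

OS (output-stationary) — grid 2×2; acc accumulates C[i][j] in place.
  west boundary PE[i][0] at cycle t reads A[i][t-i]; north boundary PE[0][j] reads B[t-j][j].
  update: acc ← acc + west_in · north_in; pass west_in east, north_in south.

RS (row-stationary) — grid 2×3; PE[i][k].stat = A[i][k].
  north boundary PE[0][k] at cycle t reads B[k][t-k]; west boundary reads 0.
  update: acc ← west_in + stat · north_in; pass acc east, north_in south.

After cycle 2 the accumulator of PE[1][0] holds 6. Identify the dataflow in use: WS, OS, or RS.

dataflow = RS

WS [3×2] PE[1][0] across cycles:
  step 0 · PE1,0: acc=0; fwd→0 fwd↓0
  step 1 · PE1,0: acc=18; fwd→2 fwd↓18
  step 2 · PE1,0: acc=64; fwd→8 fwd↓64
OS [2×2] PE[1][0] across cycles:
  step 0 · PE1,0: acc=0; fwd→0 fwd↓0
  step 1 · PE1,0: acc=24; fwd→3 fwd↓8
  step 2 · PE1,0: acc=64; fwd→8 fwd↓5
RS [2×3] PE[1][0] across cycles:
  step 0 · PE1,0: acc=0; fwd→0 fwd↓0
  step 1 · PE1,0: acc=24; fwd→24 fwd↓8
  step 2 · PE1,0: acc=6; fwd→6 fwd↓2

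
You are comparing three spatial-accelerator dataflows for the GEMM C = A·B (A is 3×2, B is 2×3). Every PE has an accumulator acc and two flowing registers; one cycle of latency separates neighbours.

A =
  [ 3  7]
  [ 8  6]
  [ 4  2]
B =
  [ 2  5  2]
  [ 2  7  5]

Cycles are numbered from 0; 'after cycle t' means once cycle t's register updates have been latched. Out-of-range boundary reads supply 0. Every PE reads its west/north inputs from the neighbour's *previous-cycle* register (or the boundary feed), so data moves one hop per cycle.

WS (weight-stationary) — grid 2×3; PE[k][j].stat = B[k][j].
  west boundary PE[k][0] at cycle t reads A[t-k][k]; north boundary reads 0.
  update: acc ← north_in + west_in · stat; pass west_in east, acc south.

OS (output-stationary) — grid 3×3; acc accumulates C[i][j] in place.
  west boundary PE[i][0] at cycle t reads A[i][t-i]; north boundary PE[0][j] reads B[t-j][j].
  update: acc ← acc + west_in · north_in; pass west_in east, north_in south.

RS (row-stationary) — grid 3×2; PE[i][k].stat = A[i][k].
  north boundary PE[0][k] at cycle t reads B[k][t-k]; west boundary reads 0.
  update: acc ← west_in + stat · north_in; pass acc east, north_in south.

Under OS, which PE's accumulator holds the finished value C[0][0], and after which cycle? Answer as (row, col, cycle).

Under OS, C[0][0] lands at PE[0][0]:
  cycle 0: PE[0][0] → acc 6, east 3, south 2
  cycle 1: PE[0][0] → acc 20, east 7, south 2

(row, col, cycle) = (0, 0, 1)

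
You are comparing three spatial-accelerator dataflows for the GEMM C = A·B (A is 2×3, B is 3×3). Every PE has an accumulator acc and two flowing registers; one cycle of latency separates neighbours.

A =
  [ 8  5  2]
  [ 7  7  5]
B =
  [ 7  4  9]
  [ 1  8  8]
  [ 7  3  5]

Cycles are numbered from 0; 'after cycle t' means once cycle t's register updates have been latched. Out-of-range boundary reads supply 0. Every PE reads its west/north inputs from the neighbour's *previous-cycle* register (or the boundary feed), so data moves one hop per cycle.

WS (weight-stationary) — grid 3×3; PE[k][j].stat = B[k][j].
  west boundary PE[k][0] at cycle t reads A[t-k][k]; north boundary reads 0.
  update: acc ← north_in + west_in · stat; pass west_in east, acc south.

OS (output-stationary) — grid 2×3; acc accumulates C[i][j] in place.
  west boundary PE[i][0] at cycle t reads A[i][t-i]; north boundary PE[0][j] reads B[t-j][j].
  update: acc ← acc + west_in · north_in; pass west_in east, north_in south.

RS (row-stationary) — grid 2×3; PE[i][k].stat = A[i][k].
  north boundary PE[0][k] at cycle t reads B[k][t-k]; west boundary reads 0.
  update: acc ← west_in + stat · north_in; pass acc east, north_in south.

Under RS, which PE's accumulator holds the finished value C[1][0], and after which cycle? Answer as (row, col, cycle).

RS: C[1][0] accumulates in PE[1][2]:
  cycle 0: PE[1][2] → acc 0, east 0, south 0
  cycle 1: PE[1][2] → acc 0, east 0, south 0
  cycle 2: PE[1][2] → acc 0, east 0, south 0
  cycle 3: PE[1][2] → acc 91, east 91, south 7

(row, col, cycle) = (1, 2, 3)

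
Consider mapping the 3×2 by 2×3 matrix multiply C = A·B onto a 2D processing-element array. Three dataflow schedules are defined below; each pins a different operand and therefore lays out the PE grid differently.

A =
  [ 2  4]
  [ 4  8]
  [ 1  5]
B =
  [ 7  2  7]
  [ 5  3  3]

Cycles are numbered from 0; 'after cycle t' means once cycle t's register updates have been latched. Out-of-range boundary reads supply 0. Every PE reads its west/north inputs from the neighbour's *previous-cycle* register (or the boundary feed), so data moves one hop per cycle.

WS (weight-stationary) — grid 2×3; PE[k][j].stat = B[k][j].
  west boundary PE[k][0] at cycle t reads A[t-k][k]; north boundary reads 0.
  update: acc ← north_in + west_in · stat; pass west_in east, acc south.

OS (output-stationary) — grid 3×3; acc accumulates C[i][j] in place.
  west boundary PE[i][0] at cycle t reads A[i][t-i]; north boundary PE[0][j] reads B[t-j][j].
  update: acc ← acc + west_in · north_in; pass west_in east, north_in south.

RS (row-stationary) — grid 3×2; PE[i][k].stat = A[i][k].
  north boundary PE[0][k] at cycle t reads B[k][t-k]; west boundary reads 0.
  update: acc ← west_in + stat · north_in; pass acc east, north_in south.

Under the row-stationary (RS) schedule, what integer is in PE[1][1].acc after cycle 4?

RS (3×2). Following PE[1][1] plus its west/north inputs:
  [0] (0,1) acc=0 (h:0 v:0)
  [0] (1,0) acc=0 (h:0 v:0)
  [0] (1,1) acc=0 (h:0 v:0)
  [1] (0,1) acc=34 (h:34 v:5)
  [1] (1,0) acc=28 (h:28 v:7)
  [1] (1,1) acc=0 (h:0 v:0)
  [2] (0,1) acc=16 (h:16 v:3)
  [2] (1,0) acc=8 (h:8 v:2)
  [2] (1,1) acc=68 (h:68 v:5)
  [3] (0,1) acc=26 (h:26 v:3)
  [3] (1,0) acc=28 (h:28 v:7)
  [3] (1,1) acc=32 (h:32 v:3)
  [4] (0,1) acc=0 (h:0 v:0)
  [4] (1,0) acc=0 (h:0 v:0)
  [4] (1,1) acc=52 (h:52 v:3)

PE[1][1].acc = 52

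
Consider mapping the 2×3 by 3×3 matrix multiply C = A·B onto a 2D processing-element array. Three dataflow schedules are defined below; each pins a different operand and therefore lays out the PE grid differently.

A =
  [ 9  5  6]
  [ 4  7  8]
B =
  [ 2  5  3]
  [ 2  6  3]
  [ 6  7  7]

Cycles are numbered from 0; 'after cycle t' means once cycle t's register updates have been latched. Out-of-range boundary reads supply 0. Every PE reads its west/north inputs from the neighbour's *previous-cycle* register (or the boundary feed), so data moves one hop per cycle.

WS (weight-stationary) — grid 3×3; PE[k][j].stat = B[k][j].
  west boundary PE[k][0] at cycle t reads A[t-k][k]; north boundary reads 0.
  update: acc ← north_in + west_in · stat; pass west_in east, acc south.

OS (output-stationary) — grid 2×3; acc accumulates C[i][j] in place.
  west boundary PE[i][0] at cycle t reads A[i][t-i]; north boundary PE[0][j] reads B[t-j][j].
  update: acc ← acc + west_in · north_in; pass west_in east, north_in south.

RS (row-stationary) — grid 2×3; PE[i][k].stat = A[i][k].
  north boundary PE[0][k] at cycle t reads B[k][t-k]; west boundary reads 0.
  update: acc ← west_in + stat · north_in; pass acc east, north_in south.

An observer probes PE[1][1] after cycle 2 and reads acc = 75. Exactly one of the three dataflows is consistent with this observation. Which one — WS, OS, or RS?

dataflow = WS

WS (3×3 grid), PE[1][1]:
  after 0 — PE[1][1] acc=0, pass-E 0, pass-S 0
  after 1 — PE[1][1] acc=0, pass-E 0, pass-S 0
  after 2 — PE[1][1] acc=75, pass-E 5, pass-S 75
OS (2×3 grid), PE[1][1]:
  after 0 — PE[1][1] acc=0, pass-E 0, pass-S 0
  after 1 — PE[1][1] acc=0, pass-E 0, pass-S 0
  after 2 — PE[1][1] acc=20, pass-E 4, pass-S 5
RS (2×3 grid), PE[1][1]:
  after 0 — PE[1][1] acc=0, pass-E 0, pass-S 0
  after 1 — PE[1][1] acc=0, pass-E 0, pass-S 0
  after 2 — PE[1][1] acc=22, pass-E 22, pass-S 2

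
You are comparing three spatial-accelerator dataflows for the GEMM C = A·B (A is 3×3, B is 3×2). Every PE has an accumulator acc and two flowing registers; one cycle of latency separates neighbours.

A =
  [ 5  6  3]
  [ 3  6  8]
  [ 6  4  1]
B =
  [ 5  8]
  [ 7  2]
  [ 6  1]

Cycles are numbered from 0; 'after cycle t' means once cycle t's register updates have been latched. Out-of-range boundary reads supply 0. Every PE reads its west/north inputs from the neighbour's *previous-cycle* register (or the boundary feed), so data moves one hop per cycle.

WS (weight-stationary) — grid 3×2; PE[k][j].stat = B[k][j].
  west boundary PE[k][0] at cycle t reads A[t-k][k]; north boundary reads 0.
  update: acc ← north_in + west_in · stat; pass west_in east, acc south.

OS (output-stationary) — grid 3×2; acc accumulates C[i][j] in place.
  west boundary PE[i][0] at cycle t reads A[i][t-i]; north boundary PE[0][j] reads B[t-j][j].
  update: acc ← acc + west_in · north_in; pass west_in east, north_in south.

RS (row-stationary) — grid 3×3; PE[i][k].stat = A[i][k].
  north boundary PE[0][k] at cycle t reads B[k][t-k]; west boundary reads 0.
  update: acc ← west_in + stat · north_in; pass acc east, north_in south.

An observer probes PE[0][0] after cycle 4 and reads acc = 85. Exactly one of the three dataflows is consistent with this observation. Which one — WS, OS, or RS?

dataflow = OS

WS (3×2 grid), PE[0][0]:
  cycle 0: PE[0][0] → acc 25, east 5, south 25
  cycle 1: PE[0][0] → acc 15, east 3, south 15
  cycle 2: PE[0][0] → acc 30, east 6, south 30
  cycle 3: PE[0][0] → acc 0, east 0, south 0
  cycle 4: PE[0][0] → acc 0, east 0, south 0
OS (3×2 grid), PE[0][0]:
  cycle 0: PE[0][0] → acc 25, east 5, south 5
  cycle 1: PE[0][0] → acc 67, east 6, south 7
  cycle 2: PE[0][0] → acc 85, east 3, south 6
  cycle 3: PE[0][0] → acc 85, east 0, south 0
  cycle 4: PE[0][0] → acc 85, east 0, south 0
RS (3×3 grid), PE[0][0]:
  cycle 0: PE[0][0] → acc 25, east 25, south 5
  cycle 1: PE[0][0] → acc 40, east 40, south 8
  cycle 2: PE[0][0] → acc 0, east 0, south 0
  cycle 3: PE[0][0] → acc 0, east 0, south 0
  cycle 4: PE[0][0] → acc 0, east 0, south 0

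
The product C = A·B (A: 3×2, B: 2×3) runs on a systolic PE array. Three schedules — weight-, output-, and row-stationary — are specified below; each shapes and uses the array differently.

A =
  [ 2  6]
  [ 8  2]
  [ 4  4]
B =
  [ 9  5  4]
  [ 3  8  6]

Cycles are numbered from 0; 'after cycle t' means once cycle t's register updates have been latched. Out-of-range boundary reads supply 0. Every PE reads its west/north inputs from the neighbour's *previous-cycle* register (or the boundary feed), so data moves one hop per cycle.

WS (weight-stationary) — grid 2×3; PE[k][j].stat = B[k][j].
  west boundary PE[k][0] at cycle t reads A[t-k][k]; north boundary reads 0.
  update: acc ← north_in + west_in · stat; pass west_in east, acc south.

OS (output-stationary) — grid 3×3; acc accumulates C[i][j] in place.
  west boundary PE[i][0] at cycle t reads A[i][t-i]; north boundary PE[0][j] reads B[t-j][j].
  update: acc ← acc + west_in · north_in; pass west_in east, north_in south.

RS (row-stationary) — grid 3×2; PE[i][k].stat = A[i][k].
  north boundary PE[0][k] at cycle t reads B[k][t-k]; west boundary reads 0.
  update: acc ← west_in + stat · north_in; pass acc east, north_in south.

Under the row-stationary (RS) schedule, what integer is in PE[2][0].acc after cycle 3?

PE[2][0].acc = 20

RS 3×2: PE[2][0] cycle-by-cycle (with neighbour feeds):
  cycle 0: PE[1][0] → acc 0, east 0, south 0
  cycle 0: PE[2][0] → acc 0, east 0, south 0
  cycle 1: PE[1][0] → acc 72, east 72, south 9
  cycle 1: PE[2][0] → acc 0, east 0, south 0
  cycle 2: PE[1][0] → acc 40, east 40, south 5
  cycle 2: PE[2][0] → acc 36, east 36, south 9
  cycle 3: PE[1][0] → acc 32, east 32, south 4
  cycle 3: PE[2][0] → acc 20, east 20, south 5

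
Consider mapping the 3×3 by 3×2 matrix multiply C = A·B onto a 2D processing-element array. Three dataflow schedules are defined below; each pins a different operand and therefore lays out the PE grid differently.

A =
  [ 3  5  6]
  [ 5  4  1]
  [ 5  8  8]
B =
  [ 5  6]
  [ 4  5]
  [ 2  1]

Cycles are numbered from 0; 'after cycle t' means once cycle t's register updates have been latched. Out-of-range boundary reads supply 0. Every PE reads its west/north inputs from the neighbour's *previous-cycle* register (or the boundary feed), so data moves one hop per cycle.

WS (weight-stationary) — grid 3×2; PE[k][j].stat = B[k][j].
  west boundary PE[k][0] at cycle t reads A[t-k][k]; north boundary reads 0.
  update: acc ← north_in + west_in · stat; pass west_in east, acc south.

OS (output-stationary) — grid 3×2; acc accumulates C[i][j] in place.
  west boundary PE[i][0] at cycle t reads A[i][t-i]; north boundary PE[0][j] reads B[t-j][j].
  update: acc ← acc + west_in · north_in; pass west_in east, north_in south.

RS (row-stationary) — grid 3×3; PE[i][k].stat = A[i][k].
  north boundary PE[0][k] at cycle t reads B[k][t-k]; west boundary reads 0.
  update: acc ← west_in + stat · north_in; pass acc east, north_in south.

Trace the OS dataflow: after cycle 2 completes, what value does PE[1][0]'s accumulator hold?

PE[1][0].acc = 41

Tracing OS — 3×2 array, target PE[1][0]:
  @0  [0,0]  acc 15  |  →3  ↓5
  @0  [1,0]  acc 0  |  →0  ↓0
  @1  [0,0]  acc 35  |  →5  ↓4
  @1  [1,0]  acc 25  |  →5  ↓5
  @2  [0,0]  acc 47  |  →6  ↓2
  @2  [1,0]  acc 41  |  →4  ↓4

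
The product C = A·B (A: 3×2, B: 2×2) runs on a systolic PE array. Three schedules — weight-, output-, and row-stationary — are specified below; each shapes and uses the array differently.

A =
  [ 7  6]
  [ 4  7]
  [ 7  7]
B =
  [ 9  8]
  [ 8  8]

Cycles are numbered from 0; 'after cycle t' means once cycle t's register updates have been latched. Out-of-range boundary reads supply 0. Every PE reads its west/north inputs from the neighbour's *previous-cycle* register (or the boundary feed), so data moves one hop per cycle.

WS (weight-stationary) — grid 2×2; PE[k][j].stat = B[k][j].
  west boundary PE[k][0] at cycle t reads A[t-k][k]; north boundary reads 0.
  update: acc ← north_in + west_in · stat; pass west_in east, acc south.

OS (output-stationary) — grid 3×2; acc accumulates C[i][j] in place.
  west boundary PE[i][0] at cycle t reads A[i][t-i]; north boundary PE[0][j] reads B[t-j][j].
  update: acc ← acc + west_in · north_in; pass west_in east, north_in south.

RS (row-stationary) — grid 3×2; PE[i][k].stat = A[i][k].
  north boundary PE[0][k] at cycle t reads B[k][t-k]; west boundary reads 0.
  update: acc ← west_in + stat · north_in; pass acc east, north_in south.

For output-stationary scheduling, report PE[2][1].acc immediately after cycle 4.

OS on a 3×2 grid — tracing PE[2][1] and its feeders:
  step 0 · PE1,1: acc=0; fwd→0 fwd↓0
  step 0 · PE2,0: acc=0; fwd→0 fwd↓0
  step 0 · PE2,1: acc=0; fwd→0 fwd↓0
  step 1 · PE1,1: acc=0; fwd→0 fwd↓0
  step 1 · PE2,0: acc=0; fwd→0 fwd↓0
  step 1 · PE2,1: acc=0; fwd→0 fwd↓0
  step 2 · PE1,1: acc=32; fwd→4 fwd↓8
  step 2 · PE2,0: acc=63; fwd→7 fwd↓9
  step 2 · PE2,1: acc=0; fwd→0 fwd↓0
  step 3 · PE1,1: acc=88; fwd→7 fwd↓8
  step 3 · PE2,0: acc=119; fwd→7 fwd↓8
  step 3 · PE2,1: acc=56; fwd→7 fwd↓8
  step 4 · PE1,1: acc=88; fwd→0 fwd↓0
  step 4 · PE2,0: acc=119; fwd→0 fwd↓0
  step 4 · PE2,1: acc=112; fwd→7 fwd↓8

PE[2][1].acc = 112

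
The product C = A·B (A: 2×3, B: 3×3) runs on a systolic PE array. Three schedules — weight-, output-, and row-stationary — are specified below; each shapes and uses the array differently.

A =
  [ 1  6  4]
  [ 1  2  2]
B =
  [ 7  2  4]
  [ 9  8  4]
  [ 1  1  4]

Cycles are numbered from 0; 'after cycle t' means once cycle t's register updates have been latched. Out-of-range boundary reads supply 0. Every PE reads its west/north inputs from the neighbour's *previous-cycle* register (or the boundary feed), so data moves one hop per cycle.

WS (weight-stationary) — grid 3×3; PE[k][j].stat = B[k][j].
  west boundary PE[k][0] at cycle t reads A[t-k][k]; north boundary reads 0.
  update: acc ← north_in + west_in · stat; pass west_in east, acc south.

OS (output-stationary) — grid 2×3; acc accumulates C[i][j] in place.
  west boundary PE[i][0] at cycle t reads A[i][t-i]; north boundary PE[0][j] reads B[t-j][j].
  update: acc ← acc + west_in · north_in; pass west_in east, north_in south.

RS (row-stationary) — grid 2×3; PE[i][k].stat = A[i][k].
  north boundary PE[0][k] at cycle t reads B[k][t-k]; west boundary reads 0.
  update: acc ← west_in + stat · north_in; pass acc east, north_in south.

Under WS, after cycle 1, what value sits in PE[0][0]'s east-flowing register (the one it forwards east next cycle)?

register = 1

Tracing WS — 3×3 array, target PE[0][0]:
  t=0 PE[0][0]: acc=7 h=1 v=7
  t=1 PE[0][0]: acc=7 h=1 v=7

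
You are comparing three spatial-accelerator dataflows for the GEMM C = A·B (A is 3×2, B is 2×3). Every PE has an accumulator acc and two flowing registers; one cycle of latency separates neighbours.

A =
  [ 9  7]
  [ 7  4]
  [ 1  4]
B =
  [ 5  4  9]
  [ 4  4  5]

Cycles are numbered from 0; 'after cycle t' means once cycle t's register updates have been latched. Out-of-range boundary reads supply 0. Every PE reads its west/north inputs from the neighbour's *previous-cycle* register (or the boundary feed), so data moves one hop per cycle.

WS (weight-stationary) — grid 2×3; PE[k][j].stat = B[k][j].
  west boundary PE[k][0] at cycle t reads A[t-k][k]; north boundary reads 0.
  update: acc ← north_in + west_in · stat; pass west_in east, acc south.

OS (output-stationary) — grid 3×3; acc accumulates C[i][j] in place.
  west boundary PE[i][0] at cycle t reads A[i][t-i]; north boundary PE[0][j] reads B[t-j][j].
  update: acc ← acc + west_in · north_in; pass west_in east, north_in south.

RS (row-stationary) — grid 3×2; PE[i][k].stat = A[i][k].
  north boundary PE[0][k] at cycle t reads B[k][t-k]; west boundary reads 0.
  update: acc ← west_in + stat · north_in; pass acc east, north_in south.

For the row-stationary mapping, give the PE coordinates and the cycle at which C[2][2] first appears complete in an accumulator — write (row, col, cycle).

(row, col, cycle) = (2, 1, 5)

RS — PE[2][1] is where C[2][2] collects:
  [0] (2,1) acc=0 (h:0 v:0)
  [1] (2,1) acc=0 (h:0 v:0)
  [2] (2,1) acc=0 (h:0 v:0)
  [3] (2,1) acc=21 (h:21 v:4)
  [4] (2,1) acc=20 (h:20 v:4)
  [5] (2,1) acc=29 (h:29 v:5)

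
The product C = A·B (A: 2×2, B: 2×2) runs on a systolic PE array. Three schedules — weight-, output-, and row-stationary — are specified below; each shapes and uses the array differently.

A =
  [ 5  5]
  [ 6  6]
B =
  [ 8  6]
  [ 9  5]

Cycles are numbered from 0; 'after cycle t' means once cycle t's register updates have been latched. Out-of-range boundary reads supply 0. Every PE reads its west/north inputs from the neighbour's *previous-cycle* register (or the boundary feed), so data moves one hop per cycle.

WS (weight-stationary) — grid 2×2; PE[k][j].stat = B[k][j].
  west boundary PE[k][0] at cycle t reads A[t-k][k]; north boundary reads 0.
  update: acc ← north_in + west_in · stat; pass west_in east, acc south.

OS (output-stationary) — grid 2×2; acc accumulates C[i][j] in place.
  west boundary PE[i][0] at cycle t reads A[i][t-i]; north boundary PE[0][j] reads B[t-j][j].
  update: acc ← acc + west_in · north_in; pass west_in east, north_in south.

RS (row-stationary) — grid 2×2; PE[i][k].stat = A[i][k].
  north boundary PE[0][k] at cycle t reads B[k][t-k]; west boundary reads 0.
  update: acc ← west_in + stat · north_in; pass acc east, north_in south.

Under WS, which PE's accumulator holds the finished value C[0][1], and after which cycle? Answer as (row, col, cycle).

WS — PE[1][1] is where C[0][1] collects:
  @0  [1,1]  acc 0  |  →0  ↓0
  @1  [1,1]  acc 0  |  →0  ↓0
  @2  [1,1]  acc 55  |  →5  ↓55

(row, col, cycle) = (1, 1, 2)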